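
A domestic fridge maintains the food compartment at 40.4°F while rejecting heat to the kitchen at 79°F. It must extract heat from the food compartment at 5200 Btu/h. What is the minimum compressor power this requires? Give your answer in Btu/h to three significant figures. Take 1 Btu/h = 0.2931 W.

401 Btu/h

In absolute terms T_C = 277.82 K and T_H = 299.26 K, so ΔT = 21.44 K.
COP_Carnot = T_C/ΔT = 277.82/21.44 = 12.96.
Ẇ_min = Q̇/COP_Carnot = 5200/12.96 = 401.4 Btu/h.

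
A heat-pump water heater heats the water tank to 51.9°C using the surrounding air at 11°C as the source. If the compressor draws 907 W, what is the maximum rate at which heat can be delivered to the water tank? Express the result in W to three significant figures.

In absolute terms T_C = 284.15 K and T_H = 325.05 K, so ΔT = 40.90 K.
COP_Carnot = T_H/ΔT = 325.05/40.90 = 7.947.
Q̇_max = COP_Carnot × Ẇ = 7.947 × 907.0 W = 7208 W.

7210 W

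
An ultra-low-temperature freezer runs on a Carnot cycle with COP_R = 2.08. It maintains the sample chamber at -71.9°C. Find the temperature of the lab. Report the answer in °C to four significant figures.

24.85 °C

COP_R = T_C/(T_H − T_C) gives T_H − T_C = T_C/COP.
With T_C = 201.25 K, T_H = 201.25 × (1 + 1/2.08) = 298.00 K.
Converting, 298.00 K = 24.85°C.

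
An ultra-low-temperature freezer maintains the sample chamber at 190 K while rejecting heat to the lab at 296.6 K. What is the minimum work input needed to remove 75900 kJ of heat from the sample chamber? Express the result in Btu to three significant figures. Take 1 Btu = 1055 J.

The reservoir spacing is ΔT = 296.6 − 190 = 106.6 K.
The reversible limit is COP_R = T_C/ΔT = 1.782, so W_min = Q_C/COP = Q_C·ΔT/T_C.
W_min = 75900 × 106.6/190.00 = 42580 kJ = 40360 Btu.

40400 Btu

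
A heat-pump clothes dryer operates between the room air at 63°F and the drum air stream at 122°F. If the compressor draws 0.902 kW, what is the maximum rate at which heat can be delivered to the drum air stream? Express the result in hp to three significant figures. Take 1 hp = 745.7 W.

11.9 hp

In absolute terms T_C = 290.37 K and T_H = 323.15 K, so ΔT = 32.78 K.
COP_Carnot = T_H/ΔT = 323.15/32.78 = 9.859.
Q̇_max = COP_Carnot × Ẇ = 9.859 × 0.9020 kW = 8.893 kW = 11.93 hp.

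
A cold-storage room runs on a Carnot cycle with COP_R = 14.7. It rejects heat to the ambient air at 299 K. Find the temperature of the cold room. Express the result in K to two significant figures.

280 K

For a Carnot refrigerator COP_R = T_C/(T_H − T_C), so T_C = COP·T_H/(1 + COP).
With T_H = 299.00 K, T_C = 14.7 × 299.00/15.70 = 279.96 K.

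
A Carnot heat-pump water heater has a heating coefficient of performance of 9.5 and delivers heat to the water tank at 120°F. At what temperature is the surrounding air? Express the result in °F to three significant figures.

COP_HP = T_H/(T_H − T_C) gives T_H − T_C = T_H/COP.
With T_H = 322.04 K, T_C = 322.04 × (1 − 1/9.5) = 288.14 K.
Converting, 288.14 K = 58.98°F.

59.0 °F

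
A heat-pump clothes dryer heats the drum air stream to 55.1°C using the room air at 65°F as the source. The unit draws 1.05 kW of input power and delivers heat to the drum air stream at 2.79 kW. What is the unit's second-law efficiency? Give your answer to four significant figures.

COP_actual = Q̇_H/Ẇ = 2.790/1.050 = 2.657.
In absolute terms T_C = 291.48 K and T_H = 328.25 K, so ΔT = 36.77 K.
COP_Carnot = T_H/ΔT = 328.25/36.77 = 8.928.
η_II = COP_actual/COP_Carnot = 2.657/8.928 = 0.2976.

0.2976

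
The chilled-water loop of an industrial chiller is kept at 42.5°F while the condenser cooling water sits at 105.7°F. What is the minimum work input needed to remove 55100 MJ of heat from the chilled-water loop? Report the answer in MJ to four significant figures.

6935 MJ

In absolute terms T_C = 278.98 K and T_H = 314.09 K, so ΔT = 35.11 K.
The reversible limit is COP_R = T_C/ΔT = 7.946, so W_min = Q_C/COP = Q_C·ΔT/T_C.
W_min = 55100 × 35.11/278.98 = 6935 MJ.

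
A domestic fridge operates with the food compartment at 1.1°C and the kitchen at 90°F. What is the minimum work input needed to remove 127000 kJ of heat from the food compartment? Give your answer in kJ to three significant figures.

14400 kJ

In absolute terms T_C = 274.25 K and T_H = 305.37 K, so ΔT = 31.12 K.
The reversible limit is COP_R = T_C/ΔT = 8.812, so W_min = Q_C/COP = Q_C·ΔT/T_C.
W_min = 127000 × 31.12/274.25 = 14410 kJ.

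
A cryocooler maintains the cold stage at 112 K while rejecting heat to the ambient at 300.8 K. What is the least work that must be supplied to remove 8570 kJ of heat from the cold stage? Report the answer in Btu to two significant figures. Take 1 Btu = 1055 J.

14000 Btu

The reservoir spacing is ΔT = 300.8 − 112 = 188.8 K.
The reversible limit is COP_R = T_C/ΔT = 0.5932, so W_min = Q_C/COP = Q_C·ΔT/T_C.
W_min = 8570 × 188.8/112.00 = 14450 kJ = 13690 Btu.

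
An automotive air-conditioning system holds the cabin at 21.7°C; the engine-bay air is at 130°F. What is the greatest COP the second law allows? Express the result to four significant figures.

9.005

In absolute terms T_C = 294.85 K and T_H = 327.59 K, so ΔT = 32.74 K.
For a reversible cycle, COP_Carnot = T_C/ΔT = 294.85/32.74 = 9.005.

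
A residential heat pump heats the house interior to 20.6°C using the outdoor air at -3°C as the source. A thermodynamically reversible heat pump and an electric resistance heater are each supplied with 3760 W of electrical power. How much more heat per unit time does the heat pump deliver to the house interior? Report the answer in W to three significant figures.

In absolute terms T_C = 270.15 K and T_H = 293.75 K, so ΔT = 23.60 K.
COP_Carnot = T_H/ΔT = 293.75/23.60 = 12.45.
The heat pump delivers Q̇_H = COP × Ẇ = 46800 W; the resistance heater delivers Ẇ = 3760 W.
Extra = (COP − 1)·Ẇ = 43040 W.

43000 W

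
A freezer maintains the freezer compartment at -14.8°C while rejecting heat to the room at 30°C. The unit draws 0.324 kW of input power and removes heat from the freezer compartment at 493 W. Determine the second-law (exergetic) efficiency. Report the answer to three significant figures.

Converting, Q̇_C = 493.0 W = 0.4930 kW, so COP_actual = Q̇_C/Ẇ = 0.4930/0.3240 = 1.522.
In absolute terms T_C = 258.35 K and T_H = 303.15 K, so ΔT = 44.80 K.
COP_Carnot = T_C/ΔT = 258.35/44.80 = 5.767.
η_II = COP_actual/COP_Carnot = 1.522/5.767 = 0.2639.

0.264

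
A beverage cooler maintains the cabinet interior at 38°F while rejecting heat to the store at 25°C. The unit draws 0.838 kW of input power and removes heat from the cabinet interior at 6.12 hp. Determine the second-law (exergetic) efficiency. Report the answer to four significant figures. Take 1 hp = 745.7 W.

Converting, Q̇_C = 6.120 hp = 4.564 kW, so COP_actual = Q̇_C/Ẇ = 4.564/0.8380 = 5.446.
In absolute terms T_C = 276.48 K and T_H = 298.15 K, so ΔT = 21.67 K.
COP_Carnot = T_C/ΔT = 276.48/21.67 = 12.76.
η_II = COP_actual/COP_Carnot = 5.446/12.76 = 0.4268.

0.4268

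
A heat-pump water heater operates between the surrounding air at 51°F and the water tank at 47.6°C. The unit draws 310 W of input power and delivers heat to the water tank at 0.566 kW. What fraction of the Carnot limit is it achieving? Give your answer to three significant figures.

Converting, Q̇_H = 0.5660 kW = 566.0 W, so COP_actual = Q̇_H/Ẇ = 566.0/310.0 = 1.826.
In absolute terms T_C = 283.71 K and T_H = 320.75 K, so ΔT = 37.04 K.
COP_Carnot = T_H/ΔT = 320.75/37.04 = 8.659.
η_II = COP_actual/COP_Carnot = 1.826/8.659 = 0.2109.

0.211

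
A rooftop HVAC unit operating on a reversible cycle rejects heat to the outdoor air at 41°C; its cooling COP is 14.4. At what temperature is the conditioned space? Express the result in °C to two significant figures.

For a Carnot refrigerator COP_R = T_C/(T_H − T_C), so T_C = COP·T_H/(1 + COP).
With T_H = 314.15 K, T_C = 14.4 × 314.15/15.40 = 293.75 K.
Converting, 293.75 K = 20.60°C.

21 °C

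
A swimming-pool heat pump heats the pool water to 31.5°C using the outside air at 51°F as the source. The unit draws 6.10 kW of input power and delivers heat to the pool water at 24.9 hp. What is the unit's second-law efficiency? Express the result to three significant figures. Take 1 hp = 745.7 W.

Converting, Q̇_H = 24.90 hp = 18.57 kW, so COP_actual = Q̇_H/Ẇ = 18.57/6.100 = 3.044.
In absolute terms T_C = 283.71 K and T_H = 304.65 K, so ΔT = 20.94 K.
COP_Carnot = T_H/ΔT = 304.65/20.94 = 14.55.
η_II = COP_actual/COP_Carnot = 3.044/14.55 = 0.2093.

0.209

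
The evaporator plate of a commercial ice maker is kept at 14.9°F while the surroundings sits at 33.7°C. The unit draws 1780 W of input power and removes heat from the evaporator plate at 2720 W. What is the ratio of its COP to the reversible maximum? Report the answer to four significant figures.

0.2504

COP_actual = Q̇_C/Ẇ = 2720/1780 = 1.528.
In absolute terms T_C = 263.65 K and T_H = 306.85 K, so ΔT = 43.20 K.
COP_Carnot = T_C/ΔT = 263.65/43.20 = 6.103.
η_II = COP_actual/COP_Carnot = 1.528/6.103 = 0.2504.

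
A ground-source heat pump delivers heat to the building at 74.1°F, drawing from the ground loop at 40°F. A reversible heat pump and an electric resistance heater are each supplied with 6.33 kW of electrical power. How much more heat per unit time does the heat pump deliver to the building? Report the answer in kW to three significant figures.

92.8 kW

In absolute terms T_C = 277.59 K and T_H = 296.54 K, so ΔT = 18.94 K.
COP_Carnot = T_H/ΔT = 296.54/18.94 = 15.65.
The heat pump delivers Q̇_H = COP × Ẇ = 99.08 kW; the resistance heater delivers Ẇ = 6.330 kW.
Extra = (COP − 1)·Ẇ = 92.75 kW.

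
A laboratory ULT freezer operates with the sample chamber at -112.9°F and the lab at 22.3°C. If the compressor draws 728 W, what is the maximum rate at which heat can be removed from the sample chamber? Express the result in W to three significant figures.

1360 W

In absolute terms T_C = 192.65 K and T_H = 295.45 K, so ΔT = 102.8 K.
COP_Carnot = T_C/ΔT = 192.65/102.8 = 1.874.
Q̇_max = COP_Carnot × Ẇ = 1.874 × 728.0 W = 1364 W.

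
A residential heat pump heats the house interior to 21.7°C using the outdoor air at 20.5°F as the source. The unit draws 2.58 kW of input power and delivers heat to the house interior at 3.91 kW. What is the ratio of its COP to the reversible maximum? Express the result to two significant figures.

COP_actual = Q̇_H/Ẇ = 3.910/2.580 = 1.516.
In absolute terms T_C = 266.76 K and T_H = 294.85 K, so ΔT = 28.09 K.
COP_Carnot = T_H/ΔT = 294.85/28.09 = 10.50.
η_II = COP_actual/COP_Carnot = 1.516/10.50 = 0.1444.

0.14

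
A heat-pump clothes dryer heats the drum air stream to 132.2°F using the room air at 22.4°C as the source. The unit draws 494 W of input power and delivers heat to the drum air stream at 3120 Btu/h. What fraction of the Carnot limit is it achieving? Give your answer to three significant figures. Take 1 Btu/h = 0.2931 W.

0.187

Converting, Q̇_H = 3120 Btu/h = 914.5 W, so COP_actual = Q̇_H/Ẇ = 914.5/494.0 = 1.851.
In absolute terms T_C = 295.55 K and T_H = 328.82 K, so ΔT = 33.27 K.
COP_Carnot = T_H/ΔT = 328.82/33.27 = 9.884.
η_II = COP_actual/COP_Carnot = 1.851/9.884 = 0.1873.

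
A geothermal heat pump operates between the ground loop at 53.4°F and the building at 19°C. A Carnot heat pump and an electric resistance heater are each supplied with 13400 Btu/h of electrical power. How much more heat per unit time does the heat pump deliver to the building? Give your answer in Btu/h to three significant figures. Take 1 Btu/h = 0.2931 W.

537000 Btu/h

In absolute terms T_C = 285.04 K and T_H = 292.15 K, so ΔT = 7.111 K.
COP_Carnot = T_H/ΔT = 292.15/7.111 = 41.08.
The heat pump delivers Q̇_H = COP × Ẇ = 550500 Btu/h; the resistance heater delivers Ẇ = 13400 Btu/h.
Extra = (COP − 1)·Ẇ = 537100 Btu/h.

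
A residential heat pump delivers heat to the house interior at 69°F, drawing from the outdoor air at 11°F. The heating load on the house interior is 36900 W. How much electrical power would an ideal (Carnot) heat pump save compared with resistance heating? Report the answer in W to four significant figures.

32850 W

In absolute terms T_C = 261.48 K and T_H = 293.71 K, so ΔT = 32.22 K.
COP_Carnot = T_H/ΔT = 293.71/32.22 = 9.115.
Resistance heating needs Ẇ_res = Q̇_H = 36900 W; the reversible heat pump needs only Ẇ_hp = Q̇_H/COP = 4048 W.
Saving = 36900 − 4048 = 32850 W.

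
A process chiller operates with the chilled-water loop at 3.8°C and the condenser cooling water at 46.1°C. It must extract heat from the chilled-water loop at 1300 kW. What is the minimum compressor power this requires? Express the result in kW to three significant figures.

199 kW

In absolute terms T_C = 276.95 K and T_H = 319.25 K, so ΔT = 42.30 K.
COP_Carnot = T_C/ΔT = 276.95/42.30 = 6.547.
Ẇ_min = Q̇/COP_Carnot = 1300/6.547 = 198.6 kW.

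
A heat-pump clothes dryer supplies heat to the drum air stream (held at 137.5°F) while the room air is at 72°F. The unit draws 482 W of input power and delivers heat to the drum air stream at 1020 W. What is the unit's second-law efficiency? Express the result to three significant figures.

COP_actual = Q̇_H/Ẇ = 1020/482.0 = 2.116.
In absolute terms T_C = 295.37 K and T_H = 331.76 K, so ΔT = 36.39 K.
COP_Carnot = T_H/ΔT = 331.76/36.39 = 9.117.
η_II = COP_actual/COP_Carnot = 2.116/9.117 = 0.2321.

0.232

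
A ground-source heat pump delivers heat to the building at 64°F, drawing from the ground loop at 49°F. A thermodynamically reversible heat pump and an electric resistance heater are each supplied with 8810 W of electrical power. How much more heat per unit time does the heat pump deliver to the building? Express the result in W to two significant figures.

In absolute terms T_C = 282.59 K and T_H = 290.93 K, so ΔT = 8.333 K.
COP_Carnot = T_H/ΔT = 290.93/8.333 = 34.91.
The heat pump delivers Q̇_H = COP × Ẇ = 307600 W; the resistance heater delivers Ẇ = 8810 W.
Extra = (COP − 1)·Ẇ = 298800 W.

300000 W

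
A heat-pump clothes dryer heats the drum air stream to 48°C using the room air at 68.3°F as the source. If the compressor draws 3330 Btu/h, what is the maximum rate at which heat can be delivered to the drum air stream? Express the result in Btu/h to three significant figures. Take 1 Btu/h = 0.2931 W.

38400 Btu/h

In absolute terms T_C = 293.32 K and T_H = 321.15 K, so ΔT = 27.83 K.
COP_Carnot = T_H/ΔT = 321.15/27.83 = 11.54.
Q̇_max = COP_Carnot × Ẇ = 11.54 × 3330 Btu/h = 38420 Btu/h.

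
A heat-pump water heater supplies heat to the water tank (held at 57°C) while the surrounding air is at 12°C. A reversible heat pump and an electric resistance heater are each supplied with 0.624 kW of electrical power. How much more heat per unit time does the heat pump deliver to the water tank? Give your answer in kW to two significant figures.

4.0 kW

In absolute terms T_C = 285.15 K and T_H = 330.15 K, so ΔT = 45.00 K.
COP_Carnot = T_H/ΔT = 330.15/45.00 = 7.337.
The heat pump delivers Q̇_H = COP × Ẇ = 4.578 kW; the resistance heater delivers Ẇ = 0.6240 kW.
Extra = (COP − 1)·Ẇ = 3.954 kW.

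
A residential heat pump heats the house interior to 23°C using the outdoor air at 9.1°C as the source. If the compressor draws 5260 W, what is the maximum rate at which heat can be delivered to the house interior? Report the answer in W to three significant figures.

112000 W

In absolute terms T_C = 282.25 K and T_H = 296.15 K, so ΔT = 13.90 K.
COP_Carnot = T_H/ΔT = 296.15/13.90 = 21.31.
Q̇_max = COP_Carnot × Ẇ = 21.31 × 5260 W = 112100 W.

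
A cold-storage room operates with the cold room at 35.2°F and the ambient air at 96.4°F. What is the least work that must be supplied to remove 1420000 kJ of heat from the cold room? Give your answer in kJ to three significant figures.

176000 kJ

In absolute terms T_C = 274.93 K and T_H = 308.93 K, so ΔT = 34.00 K.
The reversible limit is COP_R = T_C/ΔT = 8.086, so W_min = Q_C/COP = Q_C·ΔT/T_C.
W_min = 1420000 × 34.00/274.93 = 175600 kJ.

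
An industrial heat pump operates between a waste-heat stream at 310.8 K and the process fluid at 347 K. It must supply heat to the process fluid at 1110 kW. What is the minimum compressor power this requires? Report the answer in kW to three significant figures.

The reservoir spacing is ΔT = 347 − 310.8 = 36.20 K.
COP_Carnot = T_H/ΔT = 347.00/36.20 = 9.586.
Ẇ_min = Q̇/COP_Carnot = 1110/9.586 = 115.8 kW.

116 kW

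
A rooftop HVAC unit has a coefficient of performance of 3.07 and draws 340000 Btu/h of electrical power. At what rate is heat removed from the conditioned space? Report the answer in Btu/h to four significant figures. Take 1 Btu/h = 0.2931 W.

1044000 Btu/h

Q̇_C = COP × Ẇ = 3.07 × 340000 = 1044000 Btu/h.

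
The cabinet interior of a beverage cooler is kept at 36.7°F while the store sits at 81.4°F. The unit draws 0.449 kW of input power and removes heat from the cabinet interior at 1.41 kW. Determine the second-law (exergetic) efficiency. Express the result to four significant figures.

COP_actual = Q̇_C/Ẇ = 1.410/0.4490 = 3.140.
In absolute terms T_C = 275.76 K and T_H = 300.59 K, so ΔT = 24.83 K.
COP_Carnot = T_C/ΔT = 275.76/24.83 = 11.10.
η_II = COP_actual/COP_Carnot = 3.140/11.10 = 0.2828.

0.2828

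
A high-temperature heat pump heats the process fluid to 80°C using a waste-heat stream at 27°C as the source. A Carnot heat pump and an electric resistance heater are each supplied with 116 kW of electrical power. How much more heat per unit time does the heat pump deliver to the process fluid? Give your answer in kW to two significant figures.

In absolute terms T_C = 300.15 K and T_H = 353.15 K, so ΔT = 53.00 K.
COP_Carnot = T_H/ΔT = 353.15/53.00 = 6.663.
The heat pump delivers Q̇_H = COP × Ẇ = 772.9 kW; the resistance heater delivers Ẇ = 116.0 kW.
Extra = (COP − 1)·Ẇ = 656.9 kW.

660 kW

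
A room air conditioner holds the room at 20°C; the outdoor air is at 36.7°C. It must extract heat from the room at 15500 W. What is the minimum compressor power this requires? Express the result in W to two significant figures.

880 W

In absolute terms T_C = 293.15 K and T_H = 309.85 K, so ΔT = 16.70 K.
COP_Carnot = T_C/ΔT = 293.15/16.70 = 17.55.
Ẇ_min = Q̇/COP_Carnot = 15500/17.55 = 883.0 W.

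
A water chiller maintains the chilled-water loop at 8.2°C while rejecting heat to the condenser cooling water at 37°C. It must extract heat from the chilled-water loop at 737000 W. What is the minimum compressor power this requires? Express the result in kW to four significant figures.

In absolute terms T_C = 281.35 K and T_H = 310.15 K, so ΔT = 28.80 K.
COP_Carnot = T_C/ΔT = 281.35/28.80 = 9.769.
Ẇ_min = Q̇/COP_Carnot = 737000/9.769 = 75440 W = 75.44 kW.

75.44 kW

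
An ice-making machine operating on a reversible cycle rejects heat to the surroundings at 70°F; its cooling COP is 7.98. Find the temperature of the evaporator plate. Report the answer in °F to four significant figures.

11.02 °F

For a Carnot refrigerator COP_R = T_C/(T_H − T_C), so T_C = COP·T_H/(1 + COP).
With T_H = 294.26 K, T_C = 7.98 × 294.26/8.980 = 261.49 K.
Converting, 261.49 K = 11.02°F.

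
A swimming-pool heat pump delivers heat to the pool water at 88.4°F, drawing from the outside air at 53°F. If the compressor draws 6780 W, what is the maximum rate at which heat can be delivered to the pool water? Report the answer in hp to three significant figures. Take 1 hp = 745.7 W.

141 hp

In absolute terms T_C = 284.82 K and T_H = 304.48 K, so ΔT = 19.67 K.
COP_Carnot = T_H/ΔT = 304.48/19.67 = 15.48.
Q̇_max = COP_Carnot × Ẇ = 15.48 × 6780 W = 105000 W = 140.8 hp.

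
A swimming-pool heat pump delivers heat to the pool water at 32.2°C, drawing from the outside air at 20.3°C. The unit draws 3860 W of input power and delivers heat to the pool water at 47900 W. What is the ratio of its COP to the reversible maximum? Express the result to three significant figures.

COP_actual = Q̇_H/Ẇ = 47900/3860 = 12.41.
In absolute terms T_C = 293.45 K and T_H = 305.35 K, so ΔT = 11.90 K.
COP_Carnot = T_H/ΔT = 305.35/11.90 = 25.66.
η_II = COP_actual/COP_Carnot = 12.41/25.66 = 0.4836.

0.484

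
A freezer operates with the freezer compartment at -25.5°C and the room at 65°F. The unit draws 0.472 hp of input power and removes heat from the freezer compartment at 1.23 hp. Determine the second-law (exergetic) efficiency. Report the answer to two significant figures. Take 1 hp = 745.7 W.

0.46

COP_actual = Q̇_C/Ẇ = 1.230/0.4720 = 2.606.
In absolute terms T_C = 247.65 K and T_H = 291.48 K, so ΔT = 43.83 K.
COP_Carnot = T_C/ΔT = 247.65/43.83 = 5.650.
η_II = COP_actual/COP_Carnot = 2.606/5.650 = 0.4612.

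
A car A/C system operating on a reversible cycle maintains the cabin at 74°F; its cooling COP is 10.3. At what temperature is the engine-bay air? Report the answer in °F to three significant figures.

126 °F

COP_R = T_C/(T_H − T_C) gives T_H − T_C = T_C/COP.
With T_C = 296.48 K, T_H = 296.48 × (1 + 1/10.3) = 325.27 K.
Converting, 325.27 K = 125.81°F.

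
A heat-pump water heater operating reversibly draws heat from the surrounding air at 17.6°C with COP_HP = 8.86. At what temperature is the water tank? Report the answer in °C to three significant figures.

54.6 °C

COP_HP = T_H/(T_H − T_C) rearranges to T_H = COP·T_C/(COP − 1).
With T_C = 290.75 K, T_H = 8.86 × 290.75/7.860 = 327.74 K.
Converting, 327.74 K = 54.59°C.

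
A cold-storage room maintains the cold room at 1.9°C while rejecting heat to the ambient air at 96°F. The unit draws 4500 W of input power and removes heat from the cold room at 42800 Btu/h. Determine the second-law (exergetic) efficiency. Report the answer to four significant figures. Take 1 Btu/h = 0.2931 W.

Converting, Q̇_C = 42800 Btu/h = 12540 W, so COP_actual = Q̇_C/Ẇ = 12540/4500 = 2.788.
In absolute terms T_C = 275.05 K and T_H = 308.71 K, so ΔT = 33.66 K.
COP_Carnot = T_C/ΔT = 275.05/33.66 = 8.172.
η_II = COP_actual/COP_Carnot = 2.788/8.172 = 0.3411.

0.3411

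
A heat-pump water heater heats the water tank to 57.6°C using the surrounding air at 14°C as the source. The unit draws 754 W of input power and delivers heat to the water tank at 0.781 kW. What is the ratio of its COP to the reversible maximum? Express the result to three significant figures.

0.137

Converting, Q̇_H = 0.7810 kW = 781.0 W, so COP_actual = Q̇_H/Ẇ = 781.0/754.0 = 1.036.
In absolute terms T_C = 287.15 K and T_H = 330.75 K, so ΔT = 43.60 K.
COP_Carnot = T_H/ΔT = 330.75/43.60 = 7.586.
η_II = COP_actual/COP_Carnot = 1.036/7.586 = 0.1365.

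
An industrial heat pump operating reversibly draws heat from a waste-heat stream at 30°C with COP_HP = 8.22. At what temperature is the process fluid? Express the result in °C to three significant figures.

COP_HP = T_H/(T_H − T_C) rearranges to T_H = COP·T_C/(COP − 1).
With T_C = 303.15 K, T_H = 8.22 × 303.15/7.220 = 345.14 K.
Converting, 345.14 K = 71.99°C.

72.0 °C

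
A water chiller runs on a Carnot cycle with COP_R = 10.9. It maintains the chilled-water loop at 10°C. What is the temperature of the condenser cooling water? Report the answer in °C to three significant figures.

36.0 °C

COP_R = T_C/(T_H − T_C) gives T_H − T_C = T_C/COP.
With T_C = 283.15 K, T_H = 283.15 × (1 + 1/10.9) = 309.13 K.
Converting, 309.13 K = 35.98°C.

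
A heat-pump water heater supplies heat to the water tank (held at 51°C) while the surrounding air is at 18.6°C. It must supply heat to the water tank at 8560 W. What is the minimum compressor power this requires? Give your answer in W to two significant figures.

In absolute terms T_C = 291.75 K and T_H = 324.15 K, so ΔT = 32.40 K.
COP_Carnot = T_H/ΔT = 324.15/32.40 = 10.00.
Ẇ_min = Q̇/COP_Carnot = 8560/10.00 = 855.6 W.

860 W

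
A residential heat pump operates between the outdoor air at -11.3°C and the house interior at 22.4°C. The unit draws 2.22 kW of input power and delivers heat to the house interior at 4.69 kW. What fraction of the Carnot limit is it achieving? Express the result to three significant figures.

0.241

COP_actual = Q̇_H/Ẇ = 4.690/2.220 = 2.113.
In absolute terms T_C = 261.85 K and T_H = 295.55 K, so ΔT = 33.70 K.
COP_Carnot = T_H/ΔT = 295.55/33.70 = 8.770.
η_II = COP_actual/COP_Carnot = 2.113/8.770 = 0.2409.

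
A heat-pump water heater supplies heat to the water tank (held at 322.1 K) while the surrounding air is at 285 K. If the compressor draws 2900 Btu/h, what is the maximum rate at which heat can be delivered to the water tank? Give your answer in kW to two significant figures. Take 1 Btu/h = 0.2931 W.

The reservoir spacing is ΔT = 322.1 − 285 = 37.10 K.
COP_Carnot = T_H/ΔT = 322.10/37.10 = 8.682.
Q̇_max = COP_Carnot × Ẇ = 8.682 × 2900 Btu/h = 25180 Btu/h = 7.380 kW.

7.4 kW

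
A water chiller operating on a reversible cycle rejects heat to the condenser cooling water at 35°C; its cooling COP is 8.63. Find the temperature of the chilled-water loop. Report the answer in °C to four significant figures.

3.001 °C

For a Carnot refrigerator COP_R = T_C/(T_H − T_C), so T_C = COP·T_H/(1 + COP).
With T_H = 308.15 K, T_C = 8.63 × 308.15/9.630 = 276.15 K.
Converting, 276.15 K = 3.00°C.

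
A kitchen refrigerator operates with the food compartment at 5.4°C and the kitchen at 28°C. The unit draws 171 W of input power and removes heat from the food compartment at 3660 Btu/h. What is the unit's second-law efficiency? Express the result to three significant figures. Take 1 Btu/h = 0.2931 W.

Converting, Q̇_C = 3660 Btu/h = 1073 W, so COP_actual = Q̇_C/Ẇ = 1073/171.0 = 6.273.
In absolute terms T_C = 278.55 K and T_H = 301.15 K, so ΔT = 22.60 K.
COP_Carnot = T_C/ΔT = 278.55/22.60 = 12.33.
η_II = COP_actual/COP_Carnot = 6.273/12.33 = 0.5090.

0.509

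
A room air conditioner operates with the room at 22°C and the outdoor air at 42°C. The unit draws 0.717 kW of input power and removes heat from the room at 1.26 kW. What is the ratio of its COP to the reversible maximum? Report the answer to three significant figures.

COP_actual = Q̇_C/Ẇ = 1.260/0.7170 = 1.757.
In absolute terms T_C = 295.15 K and T_H = 315.15 K, so ΔT = 20.00 K.
COP_Carnot = T_C/ΔT = 295.15/20.00 = 14.76.
η_II = COP_actual/COP_Carnot = 1.757/14.76 = 0.1191.

0.119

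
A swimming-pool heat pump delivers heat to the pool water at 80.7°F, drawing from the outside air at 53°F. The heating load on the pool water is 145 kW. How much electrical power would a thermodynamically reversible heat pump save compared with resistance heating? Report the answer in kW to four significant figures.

In absolute terms T_C = 284.82 K and T_H = 300.21 K, so ΔT = 15.39 K.
COP_Carnot = T_H/ΔT = 300.21/15.39 = 19.51.
Resistance heating needs Ẇ_res = Q̇_H = 145.0 kW; the reversible heat pump needs only Ẇ_hp = Q̇_H/COP = 7.433 kW.
Saving = 145.0 − 7.433 = 137.6 kW.

137.6 kW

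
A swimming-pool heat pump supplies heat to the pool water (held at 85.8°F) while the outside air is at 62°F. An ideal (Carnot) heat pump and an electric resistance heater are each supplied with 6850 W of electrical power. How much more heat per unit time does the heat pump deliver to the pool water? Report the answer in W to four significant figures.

In absolute terms T_C = 289.82 K and T_H = 303.04 K, so ΔT = 13.22 K.
COP_Carnot = T_H/ΔT = 303.04/13.22 = 22.92.
The heat pump delivers Q̇_H = COP × Ẇ = 157000 W; the resistance heater delivers Ẇ = 6850 W.
Extra = (COP − 1)·Ẇ = 150100 W.

150100 W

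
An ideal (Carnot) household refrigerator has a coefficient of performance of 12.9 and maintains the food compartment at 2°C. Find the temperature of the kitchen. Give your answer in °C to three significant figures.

COP_R = T_C/(T_H − T_C) gives T_H − T_C = T_C/COP.
With T_C = 275.15 K, T_H = 275.15 × (1 + 1/12.9) = 296.48 K.
Converting, 296.48 K = 23.33°C.

23.3 °C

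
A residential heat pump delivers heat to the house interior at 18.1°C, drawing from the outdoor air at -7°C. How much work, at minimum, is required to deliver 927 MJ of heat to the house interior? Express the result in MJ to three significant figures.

79.9 MJ

In absolute terms T_C = 266.15 K and T_H = 291.25 K, so ΔT = 25.10 K.
The reversible limit is COP_HP = T_H/ΔT = 11.60, so W_min = Q_H/COP = Q_H·ΔT/T_H.
W_min = 927.0 × 25.10/291.25 = 79.89 MJ.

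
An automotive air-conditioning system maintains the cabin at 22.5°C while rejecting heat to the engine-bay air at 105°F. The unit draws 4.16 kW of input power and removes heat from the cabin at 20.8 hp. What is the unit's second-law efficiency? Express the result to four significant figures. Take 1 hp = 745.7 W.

Converting, Q̇_C = 20.80 hp = 15.51 kW, so COP_actual = Q̇_C/Ẇ = 15.51/4.160 = 3.729.
In absolute terms T_C = 295.65 K and T_H = 313.71 K, so ΔT = 18.06 K.
COP_Carnot = T_C/ΔT = 295.65/18.06 = 16.37.
η_II = COP_actual/COP_Carnot = 3.729/16.37 = 0.2277.

0.2277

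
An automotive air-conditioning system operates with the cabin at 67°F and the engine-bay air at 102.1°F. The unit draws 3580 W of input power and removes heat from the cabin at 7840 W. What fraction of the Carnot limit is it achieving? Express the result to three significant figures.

0.146

COP_actual = Q̇_C/Ẇ = 7840/3580 = 2.190.
In absolute terms T_C = 292.59 K and T_H = 312.09 K, so ΔT = 19.50 K.
COP_Carnot = T_C/ΔT = 292.59/19.50 = 15.00.
η_II = COP_actual/COP_Carnot = 2.190/15.00 = 0.1459.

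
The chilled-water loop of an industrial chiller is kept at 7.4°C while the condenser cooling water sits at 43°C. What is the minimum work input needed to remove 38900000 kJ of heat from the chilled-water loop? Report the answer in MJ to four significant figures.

4936 MJ

In absolute terms T_C = 280.55 K and T_H = 316.15 K, so ΔT = 35.60 K.
The reversible limit is COP_R = T_C/ΔT = 7.881, so W_min = Q_C/COP = Q_C·ΔT/T_C.
W_min = 38900000 × 35.60/280.55 = 4936000 kJ = 4936 MJ.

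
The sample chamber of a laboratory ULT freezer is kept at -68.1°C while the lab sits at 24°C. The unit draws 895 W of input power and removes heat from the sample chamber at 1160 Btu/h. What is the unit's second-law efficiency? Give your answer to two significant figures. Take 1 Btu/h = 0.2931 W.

Converting, Q̇_C = 1160 Btu/h = 340.0 W, so COP_actual = Q̇_C/Ẇ = 340.0/895.0 = 0.3799.
In absolute terms T_C = 205.05 K and T_H = 297.15 K, so ΔT = 92.10 K.
COP_Carnot = T_C/ΔT = 205.05/92.10 = 2.226.
η_II = COP_actual/COP_Carnot = 0.3799/2.226 = 0.1706.

0.17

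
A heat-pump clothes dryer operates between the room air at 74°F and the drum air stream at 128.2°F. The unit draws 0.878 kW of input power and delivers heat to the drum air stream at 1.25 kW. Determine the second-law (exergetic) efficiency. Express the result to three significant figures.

COP_actual = Q̇_H/Ẇ = 1.250/0.8780 = 1.424.
In absolute terms T_C = 296.48 K and T_H = 326.59 K, so ΔT = 30.11 K.
COP_Carnot = T_H/ΔT = 326.59/30.11 = 10.85.
η_II = COP_actual/COP_Carnot = 1.424/10.85 = 0.1313.

0.131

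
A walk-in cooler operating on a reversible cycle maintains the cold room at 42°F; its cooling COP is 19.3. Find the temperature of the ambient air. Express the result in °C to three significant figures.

COP_R = T_C/(T_H − T_C) gives T_H − T_C = T_C/COP.
With T_C = 278.71 K, T_H = 278.71 × (1 + 1/19.3) = 293.15 K.
Converting, 293.15 K = 20.00°C.

20.0 °C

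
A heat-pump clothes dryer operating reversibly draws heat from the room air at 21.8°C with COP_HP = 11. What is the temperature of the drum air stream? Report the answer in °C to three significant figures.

COP_HP = T_H/(T_H − T_C) rearranges to T_H = COP·T_C/(COP − 1).
With T_C = 294.95 K, T_H = 11 × 294.95/10.00 = 324.44 K.
Converting, 324.44 K = 51.30°C.

51.3 °C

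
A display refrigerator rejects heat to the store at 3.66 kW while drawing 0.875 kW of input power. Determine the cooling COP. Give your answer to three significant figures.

The first law gives Q̇_H = Q̇_C + Ẇ, so the three rates are Q̇_C = 2.785, Q̇_H = 3.660, Ẇ = 0.8750 kW.
COP_R = Q̇_C/Ẇ = 2.785/0.8750 = 3.183.

3.18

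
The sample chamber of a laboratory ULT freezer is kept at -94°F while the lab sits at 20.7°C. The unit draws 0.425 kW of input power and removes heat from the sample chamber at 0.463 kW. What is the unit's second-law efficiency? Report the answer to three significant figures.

COP_actual = Q̇_C/Ẇ = 0.4630/0.4250 = 1.089.
In absolute terms T_C = 203.15 K and T_H = 293.85 K, so ΔT = 90.70 K.
COP_Carnot = T_C/ΔT = 203.15/90.70 = 2.240.
η_II = COP_actual/COP_Carnot = 1.089/2.240 = 0.4864.

0.486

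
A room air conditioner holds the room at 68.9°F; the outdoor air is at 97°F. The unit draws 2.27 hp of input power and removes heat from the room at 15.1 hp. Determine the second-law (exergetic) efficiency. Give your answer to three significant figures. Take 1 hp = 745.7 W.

0.354

COP_actual = Q̇_C/Ẇ = 15.10/2.270 = 6.652.
In absolute terms T_C = 293.65 K and T_H = 309.26 K, so ΔT = 15.61 K.
COP_Carnot = T_C/ΔT = 293.65/15.61 = 18.81.
η_II = COP_actual/COP_Carnot = 6.652/18.81 = 0.3536.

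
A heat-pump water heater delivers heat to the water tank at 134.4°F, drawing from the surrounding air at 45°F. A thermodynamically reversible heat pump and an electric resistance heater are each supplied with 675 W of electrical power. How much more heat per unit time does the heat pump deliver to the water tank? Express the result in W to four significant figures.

3810 W

In absolute terms T_C = 280.37 K and T_H = 330.04 K, so ΔT = 49.67 K.
COP_Carnot = T_H/ΔT = 330.04/49.67 = 6.645.
The heat pump delivers Q̇_H = COP × Ẇ = 4485 W; the resistance heater delivers Ẇ = 675.0 W.
Extra = (COP − 1)·Ẇ = 3810 W.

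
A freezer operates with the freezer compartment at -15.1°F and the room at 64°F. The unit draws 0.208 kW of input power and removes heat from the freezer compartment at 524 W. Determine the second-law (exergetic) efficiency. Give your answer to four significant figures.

Converting, Q̇_C = 524.0 W = 0.5240 kW, so COP_actual = Q̇_C/Ẇ = 0.5240/0.2080 = 2.519.
In absolute terms T_C = 246.98 K and T_H = 290.93 K, so ΔT = 43.94 K.
COP_Carnot = T_C/ΔT = 246.98/43.94 = 5.620.
η_II = COP_actual/COP_Carnot = 2.519/5.620 = 0.4482.

0.4482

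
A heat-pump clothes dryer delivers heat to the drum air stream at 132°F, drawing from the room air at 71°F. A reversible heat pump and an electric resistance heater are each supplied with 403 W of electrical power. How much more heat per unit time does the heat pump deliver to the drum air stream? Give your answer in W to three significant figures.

3510 W

In absolute terms T_C = 294.82 K and T_H = 328.71 K, so ΔT = 33.89 K.
COP_Carnot = T_H/ΔT = 328.71/33.89 = 9.700.
The heat pump delivers Q̇_H = COP × Ẇ = 3909 W; the resistance heater delivers Ẇ = 403.0 W.
Extra = (COP − 1)·Ẇ = 3506 W.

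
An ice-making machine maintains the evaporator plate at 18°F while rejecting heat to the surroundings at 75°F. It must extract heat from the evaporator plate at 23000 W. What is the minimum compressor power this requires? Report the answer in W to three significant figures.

In absolute terms T_C = 265.37 K and T_H = 297.04 K, so ΔT = 31.67 K.
COP_Carnot = T_C/ΔT = 265.37/31.67 = 8.380.
Ẇ_min = Q̇/COP_Carnot = 23000/8.380 = 2745 W.

2740 W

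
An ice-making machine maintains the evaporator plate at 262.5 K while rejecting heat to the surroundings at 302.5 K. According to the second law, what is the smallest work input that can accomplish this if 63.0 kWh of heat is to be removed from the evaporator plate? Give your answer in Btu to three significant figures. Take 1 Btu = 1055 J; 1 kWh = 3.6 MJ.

The reservoir spacing is ΔT = 302.5 − 262.5 = 40.00 K.
The reversible limit is COP_R = T_C/ΔT = 6.563, so W_min = Q_C/COP = Q_C·ΔT/T_C.
W_min = 63.00 × 40.00/262.50 = 9.600 kWh = 32760 Btu.

32800 Btu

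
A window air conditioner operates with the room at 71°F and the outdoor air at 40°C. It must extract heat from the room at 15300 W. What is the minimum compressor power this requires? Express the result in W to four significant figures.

951.4 W

In absolute terms T_C = 294.82 K and T_H = 313.15 K, so ΔT = 18.33 K.
COP_Carnot = T_C/ΔT = 294.82/18.33 = 16.08.
Ẇ_min = Q̇/COP_Carnot = 15300/16.08 = 951.4 W.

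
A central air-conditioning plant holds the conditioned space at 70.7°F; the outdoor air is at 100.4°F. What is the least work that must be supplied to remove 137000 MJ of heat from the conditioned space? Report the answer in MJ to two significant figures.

7700 MJ

In absolute terms T_C = 294.65 K and T_H = 311.15 K, so ΔT = 16.50 K.
The reversible limit is COP_R = T_C/ΔT = 17.86, so W_min = Q_C/COP = Q_C·ΔT/T_C.
W_min = 137000 × 16.50/294.65 = 7672 MJ.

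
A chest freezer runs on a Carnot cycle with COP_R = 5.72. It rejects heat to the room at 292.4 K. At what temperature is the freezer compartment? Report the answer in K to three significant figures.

For a Carnot refrigerator COP_R = T_C/(T_H − T_C), so T_C = COP·T_H/(1 + COP).
With T_H = 292.40 K, T_C = 5.72 × 292.40/6.720 = 248.89 K.

249 K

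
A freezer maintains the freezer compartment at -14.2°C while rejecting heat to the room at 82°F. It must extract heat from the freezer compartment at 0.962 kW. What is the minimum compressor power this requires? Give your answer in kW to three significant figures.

In absolute terms T_C = 258.95 K and T_H = 300.93 K, so ΔT = 41.98 K.
COP_Carnot = T_C/ΔT = 258.95/41.98 = 6.169.
Ẇ_min = Q̇/COP_Carnot = 0.9620/6.169 = 0.1559 kW.

0.156 kW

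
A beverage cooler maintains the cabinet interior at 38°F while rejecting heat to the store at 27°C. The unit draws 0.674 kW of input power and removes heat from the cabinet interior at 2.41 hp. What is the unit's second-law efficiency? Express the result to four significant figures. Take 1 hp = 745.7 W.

Converting, Q̇_C = 2.410 hp = 1.797 kW, so COP_actual = Q̇_C/Ẇ = 1.797/0.6740 = 2.666.
In absolute terms T_C = 276.48 K and T_H = 300.15 K, so ΔT = 23.67 K.
COP_Carnot = T_C/ΔT = 276.48/23.67 = 11.68.
η_II = COP_actual/COP_Carnot = 2.666/11.68 = 0.2282.

0.2282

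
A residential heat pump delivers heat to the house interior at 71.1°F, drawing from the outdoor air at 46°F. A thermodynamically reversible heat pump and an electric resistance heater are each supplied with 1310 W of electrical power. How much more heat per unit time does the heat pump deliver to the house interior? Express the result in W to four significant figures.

In absolute terms T_C = 280.93 K and T_H = 294.87 K, so ΔT = 13.94 K.
COP_Carnot = T_H/ΔT = 294.87/13.94 = 21.15.
The heat pump delivers Q̇_H = COP × Ẇ = 27700 W; the resistance heater delivers Ẇ = 1310 W.
Extra = (COP − 1)·Ẇ = 26390 W.

26390 W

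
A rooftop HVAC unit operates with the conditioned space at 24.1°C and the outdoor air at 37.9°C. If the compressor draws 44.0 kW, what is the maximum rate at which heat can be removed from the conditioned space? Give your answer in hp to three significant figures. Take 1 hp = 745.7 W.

1270 hp

In absolute terms T_C = 297.25 K and T_H = 311.05 K, so ΔT = 13.80 K.
COP_Carnot = T_C/ΔT = 297.25/13.80 = 21.54.
Q̇_max = COP_Carnot × Ẇ = 21.54 × 44.00 kW = 947.8 kW = 1271 hp.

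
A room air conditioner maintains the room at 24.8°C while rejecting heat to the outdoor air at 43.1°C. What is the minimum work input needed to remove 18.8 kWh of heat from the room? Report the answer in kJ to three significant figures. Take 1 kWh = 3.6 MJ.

In absolute terms T_C = 297.95 K and T_H = 316.25 K, so ΔT = 18.30 K.
The reversible limit is COP_R = T_C/ΔT = 16.28, so W_min = Q_C/COP = Q_C·ΔT/T_C.
W_min = 18.80 × 18.30/297.95 = 1.155 kWh = 4157 kJ.

4160 kJ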